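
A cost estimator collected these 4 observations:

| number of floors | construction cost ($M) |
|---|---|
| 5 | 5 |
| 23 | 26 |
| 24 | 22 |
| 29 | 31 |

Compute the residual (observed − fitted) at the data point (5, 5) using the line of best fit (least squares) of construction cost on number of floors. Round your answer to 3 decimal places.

n = 4, Σx = 81, Σy = 84, Σxy = 2050, Σx² = 1971
Sxx = Σx² − (Σx)²/n = 1971 − 1640.25 = 330.75
Sxy = Σxy − (Σx)(Σy)/n = 2050 − 1701 = 349
b = Sxy/Sxx = 349/330.75 = 1.055178
a = ȳ − b·x̄ = 21 − 1.055178·20.25 = -0.367347
ŷ(5) = -0.367347 + 1.055178·5 = 4.908541
residual = y − ŷ = 5 − 4.908541 = 0.091459

0.091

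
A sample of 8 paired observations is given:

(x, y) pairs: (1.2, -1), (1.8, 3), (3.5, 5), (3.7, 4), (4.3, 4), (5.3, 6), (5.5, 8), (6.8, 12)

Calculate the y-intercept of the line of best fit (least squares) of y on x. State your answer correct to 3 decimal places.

n = 8, Σx = 32.1, Σy = 41, Σxy = 211.1, Σx² = 153.69
Sxx = Σx² − (Σx)²/n = 153.69 − 128.80125 = 24.88875
Sxy = Σxy − (Σx)(Σy)/n = 211.1 − 164.5125 = 46.5875
b = Sxy/Sxx = 46.5875/24.88875 = 1.871830
a = ȳ − b·x̄ = 5.125 − 1.871830·4.0125 = -2.385716

-2.386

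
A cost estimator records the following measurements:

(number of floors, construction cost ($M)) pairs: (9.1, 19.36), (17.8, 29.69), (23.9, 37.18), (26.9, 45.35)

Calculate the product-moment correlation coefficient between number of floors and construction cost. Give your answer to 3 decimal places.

0.987

n = 4, Σx = 77.7, Σy = 131.58, Σxy = 2813.175, Σx² = 1694.47, Σy² = 4695.2806
Sxx = Σx² − (Σx)²/n = 1694.47 − 1509.3225 = 185.1475
Sxy = Σxy − (Σx)(Σy)/n = 2813.175 − 2555.9415 = 257.2335
Syy = Σy² − (Σy)²/n = 4695.2806 − 4328.3241 = 366.9565
r = Sxy/√(Sxx·Syy) = 257.2335/√(67941.078584) = 257.2335/260.655095 = 0.986873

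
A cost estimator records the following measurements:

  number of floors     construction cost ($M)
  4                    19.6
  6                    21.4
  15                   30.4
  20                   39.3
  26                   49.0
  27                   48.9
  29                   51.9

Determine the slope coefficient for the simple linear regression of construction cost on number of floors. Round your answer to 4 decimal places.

n = 7, Σx = 127, Σy = 260.5, Σxy = 5548.2, Σx² = 2923
Sxx = Σx² − (Σx)²/n = 2923 − 2304.142857 = 618.857143
Sxy = Σxy − (Σx)(Σy)/n = 5548.2 − 4726.214286 = 821.985714
b = Sxy/Sxx = 821.985714/618.857143 = 1.328232

1.3282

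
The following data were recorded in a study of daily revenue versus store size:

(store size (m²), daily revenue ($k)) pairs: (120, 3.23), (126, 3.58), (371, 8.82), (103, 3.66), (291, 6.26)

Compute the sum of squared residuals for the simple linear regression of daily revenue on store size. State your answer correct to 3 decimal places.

n = 5, Σx = 1011, Σy = 25.55, Σxy = 6309.54, Σx² = 263207, Σy² = 153.6249
Sxx = Σx² − (Σx)²/n = 263207 − 204424.2 = 58782.8
Sxy = Σxy − (Σx)(Σy)/n = 6309.54 − 5166.21 = 1143.33
Syy = Σy² − (Σy)²/n = 153.6249 − 130.5605 = 23.0644
b = Sxy/Sxx = 1143.33/58782.8 = 0.019450
SSE = Syy − b·Sxy = 23.0644 − 0.019450·1143.33 = 0.826543

0.827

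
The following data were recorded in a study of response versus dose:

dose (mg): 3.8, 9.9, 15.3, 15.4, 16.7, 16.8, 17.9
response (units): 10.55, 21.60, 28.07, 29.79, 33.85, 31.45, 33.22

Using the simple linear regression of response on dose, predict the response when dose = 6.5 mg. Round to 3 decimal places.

15.265

n = 7, Σx = 95.8, Σy = 188.53, Σxy = 2830.46, Σx² = 1465.24
Sxx = Σx² − (Σx)²/n = 1465.24 − 1311.091429 = 154.148571
Sxy = Σxy − (Σx)(Σy)/n = 2830.46 − 2580.167714 = 250.292286
b = Sxy/Sxx = 250.292286/154.148571 = 1.623708
a = ȳ − b·x̄ = 26.932857 − 1.623708·13.685714 = 4.711252
ŷ(6.5) = a + b·6.5 = 4.711252 + 1.623708·6.5 = 15.265355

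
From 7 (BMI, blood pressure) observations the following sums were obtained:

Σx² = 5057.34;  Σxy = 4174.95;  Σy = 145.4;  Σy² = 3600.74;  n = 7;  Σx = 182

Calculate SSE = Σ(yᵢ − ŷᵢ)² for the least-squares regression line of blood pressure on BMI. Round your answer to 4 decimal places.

102.0912

Sxx = Σx² − (Σx)²/n = 5057.34 − 4732 = 325.34
Sxy = Σxy − (Σx)(Σy)/n = 4174.95 − 3780.4 = 394.55
Syy = Σy² − (Σy)²/n = 3600.74 − 3020.165714 = 580.574286
b = Sxy/Sxx = 394.55/325.34 = 1.212731
SSE = Syy − b·Sxy = 580.574286 − 1.212731·394.55 = 102.091153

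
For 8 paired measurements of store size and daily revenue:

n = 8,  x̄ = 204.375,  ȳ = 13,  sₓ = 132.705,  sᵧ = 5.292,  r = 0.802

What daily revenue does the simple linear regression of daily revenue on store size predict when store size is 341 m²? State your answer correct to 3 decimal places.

17.370

b = r · sᵧ/sₓ = 0.802 · 5.292/132.705 = 0.031982
a = ȳ − b·x̄ = 13 − 0.031982·204.375 = 6.463659
ŷ(341) = a + b·341 = 6.463659 + 0.031982·341 = 17.369554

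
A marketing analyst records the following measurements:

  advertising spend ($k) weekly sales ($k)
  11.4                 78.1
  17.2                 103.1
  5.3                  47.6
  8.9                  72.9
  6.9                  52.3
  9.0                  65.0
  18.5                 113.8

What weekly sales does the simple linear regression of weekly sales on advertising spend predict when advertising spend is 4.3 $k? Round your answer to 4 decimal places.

43.4803

n = 7, Σx = 77.2, Σy = 532.8, Σxy = 6615.92, Σx² = 1003.96
Sxx = Σx² − (Σx)²/n = 1003.96 − 851.405714 = 152.554286
Sxy = Σxy − (Σx)(Σy)/n = 6615.92 − 5876.022857 = 739.897143
b = Sxy/Sxx = 739.897143/152.554286 = 4.850058
a = ȳ − b·x̄ = 76.114286 − 4.850058·11.028571 = 22.625074
ŷ(4.3) = a + b·4.3 = 22.625074 + 4.850058·4.3 = 43.480324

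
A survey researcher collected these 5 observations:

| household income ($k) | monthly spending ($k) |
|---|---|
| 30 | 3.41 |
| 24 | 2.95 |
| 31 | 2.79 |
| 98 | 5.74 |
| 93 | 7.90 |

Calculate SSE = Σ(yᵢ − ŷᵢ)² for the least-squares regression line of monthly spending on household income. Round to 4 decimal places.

n = 5, Σx = 276, Σy = 22.79, Σxy = 1556.81, Σx² = 20690, Σy² = 123.4723
Sxx = Σx² − (Σx)²/n = 20690 − 15235.2 = 5454.8
Sxy = Σxy − (Σx)(Σy)/n = 1556.81 − 1258.008 = 298.802
Syy = Σy² − (Σy)²/n = 123.4723 − 103.87682 = 19.59548
b = Sxy/Sxx = 298.802/5454.8 = 0.054778
SSE = Syy − b·Sxy = 19.59548 − 0.054778·298.802 = 3.227761

3.2278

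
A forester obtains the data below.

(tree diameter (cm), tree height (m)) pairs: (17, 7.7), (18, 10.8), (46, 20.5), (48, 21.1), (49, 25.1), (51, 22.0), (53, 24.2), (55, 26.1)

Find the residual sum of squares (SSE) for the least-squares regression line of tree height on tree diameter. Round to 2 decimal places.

14.66

n = 8, Σx = 337, Σy = 157.5, Σxy = 7351.1, Σx² = 15869, Σy² = 3422.25
Sxx = Σx² − (Σx)²/n = 15869 − 14196.125 = 1672.875
Sxy = Σxy − (Σx)(Σy)/n = 7351.1 − 6634.6875 = 716.4125
Syy = Σy² − (Σy)²/n = 3422.25 − 3100.78125 = 321.46875
b = Sxy/Sxx = 716.4125/1672.875 = 0.428252
SSE = Syy − b·Sxy = 321.46875 − 0.428252·716.4125 = 14.663478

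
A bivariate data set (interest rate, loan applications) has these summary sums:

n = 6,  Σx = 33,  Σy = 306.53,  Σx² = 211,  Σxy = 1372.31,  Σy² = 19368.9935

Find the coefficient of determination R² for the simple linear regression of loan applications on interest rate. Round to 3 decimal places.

Sxx = Σx² − (Σx)²/n = 211 − 181.5 = 29.5
Sxy = Σxy − (Σx)(Σy)/n = 1372.31 − 1685.915 = -313.605
Syy = Σy² − (Σy)²/n = 19368.9935 − 15660.106817 = 3708.886683
R² = Sxy²/(Sxx·Syy) = (-313.605)²/(29.5·3708.886683) = 0.898877

0.899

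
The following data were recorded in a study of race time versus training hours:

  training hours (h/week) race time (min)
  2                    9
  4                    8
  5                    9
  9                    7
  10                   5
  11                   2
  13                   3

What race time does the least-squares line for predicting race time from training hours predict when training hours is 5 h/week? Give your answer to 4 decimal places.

n = 7, Σx = 54, Σy = 43, Σxy = 269, Σx² = 516
Sxx = Σx² − (Σx)²/n = 516 − 416.571429 = 99.428571
Sxy = Σxy − (Σx)(Σy)/n = 269 − 331.714286 = -62.714286
b = Sxy/Sxx = -62.714286/99.428571 = -0.630747
a = ȳ − b·x̄ = 6.142857 − (-0.630747)·7.714286 = 11.008621
ŷ(5) = a + b·5 = 11.008621 + (-0.630747)·5 = 7.854885

7.8549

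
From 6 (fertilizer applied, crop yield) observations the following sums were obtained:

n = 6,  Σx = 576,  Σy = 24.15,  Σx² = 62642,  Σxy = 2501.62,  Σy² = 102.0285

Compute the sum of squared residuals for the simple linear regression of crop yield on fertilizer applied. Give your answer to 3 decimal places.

0.255

Sxx = Σx² − (Σx)²/n = 62642 − 55296 = 7346
Sxy = Σxy − (Σx)(Σy)/n = 2501.62 − 2318.4 = 183.22
Syy = Σy² − (Σy)²/n = 102.0285 − 97.20375 = 4.82475
b = Sxy/Sxx = 183.22/7346 = 0.024941
SSE = Syy − b·Sxy = 4.82475 − 0.024941·183.22 = 0.254975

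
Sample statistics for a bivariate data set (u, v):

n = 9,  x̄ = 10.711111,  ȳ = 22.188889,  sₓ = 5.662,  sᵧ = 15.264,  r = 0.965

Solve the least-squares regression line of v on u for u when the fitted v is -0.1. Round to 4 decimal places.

b = r · sᵧ/sₓ = 0.965 · 15.264/5.662 = 2.601512
a = ȳ − b·x̄ = 22.188889 − 2.601512·10.711111 = -5.676193
Set a + b·x = -0.1: x = (-0.1 − (-5.676193)) / 2.601512 = 2.143443

2.1434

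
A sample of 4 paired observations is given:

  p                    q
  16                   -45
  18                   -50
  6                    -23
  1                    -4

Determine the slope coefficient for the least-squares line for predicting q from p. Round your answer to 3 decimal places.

-2.600

n = 4, Σx = 41, Σy = -122, Σxy = -1762, Σx² = 617
Sxx = Σx² − (Σx)²/n = 617 − 420.25 = 196.75
Sxy = Σxy − (Σx)(Σy)/n = -1762 − (-1250.5) = -511.5
b = Sxy/Sxx = -511.5/196.75 = -2.599746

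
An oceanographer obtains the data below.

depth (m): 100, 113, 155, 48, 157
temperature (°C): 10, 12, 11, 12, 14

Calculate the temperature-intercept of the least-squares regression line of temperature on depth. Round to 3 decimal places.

10.756

n = 5, Σx = 573, Σy = 59, Σxy = 6835, Σx² = 73747
Sxx = Σx² − (Σx)²/n = 73747 − 65665.8 = 8081.2
Sxy = Σxy − (Σx)(Σy)/n = 6835 − 6761.4 = 73.6
b = Sxy/Sxx = 73.6/8081.2 = 0.009108
a = ȳ − b·x̄ = 11.8 − 0.009108·114.6 = 10.756274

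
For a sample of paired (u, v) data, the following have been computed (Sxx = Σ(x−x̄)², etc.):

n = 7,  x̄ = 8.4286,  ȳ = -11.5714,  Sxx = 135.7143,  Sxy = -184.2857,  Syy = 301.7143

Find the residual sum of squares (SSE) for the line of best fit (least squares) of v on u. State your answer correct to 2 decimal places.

b = Sxy/Sxx = -184.2857/135.7143 = -1.357894
SSE = Syy − b·Sxy = 301.7143 − (-1.357894)·(-184.2857) = 51.473764

51.47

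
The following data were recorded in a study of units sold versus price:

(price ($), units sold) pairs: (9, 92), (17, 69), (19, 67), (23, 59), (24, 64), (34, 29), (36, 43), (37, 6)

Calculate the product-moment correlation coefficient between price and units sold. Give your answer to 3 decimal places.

-0.929

n = 8, Σx = 199, Σy = 429, Σxy = 8923, Σx² = 5657, Σy² = 28017
Sxx = Σx² − (Σx)²/n = 5657 − 4950.125 = 706.875
Sxy = Σxy − (Σx)(Σy)/n = 8923 − 10671.375 = -1748.375
Syy = Σy² − (Σy)²/n = 28017 − 23005.125 = 5011.875
r = Sxy/√(Sxx·Syy) = -1748.375/√(3542769.140625) = -1748.375/1882.224519 = -0.928888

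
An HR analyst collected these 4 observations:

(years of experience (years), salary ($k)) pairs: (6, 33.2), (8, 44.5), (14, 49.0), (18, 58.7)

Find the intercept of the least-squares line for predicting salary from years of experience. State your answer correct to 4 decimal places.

n = 4, Σx = 46, Σy = 185.4, Σxy = 2297.8, Σx² = 620
Sxx = Σx² − (Σx)²/n = 620 − 529 = 91
Sxy = Σxy − (Σx)(Σy)/n = 2297.8 − 2132.1 = 165.7
b = Sxy/Sxx = 165.7/91 = 1.820879
a = ȳ − b·x̄ = 46.35 − 1.820879·11.5 = 25.409890

25.4099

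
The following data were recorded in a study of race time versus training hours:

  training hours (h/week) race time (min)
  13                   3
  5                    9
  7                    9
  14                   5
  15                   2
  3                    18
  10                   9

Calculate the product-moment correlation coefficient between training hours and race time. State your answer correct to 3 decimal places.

-0.898

n = 7, Σx = 67, Σy = 55, Σxy = 391, Σx² = 773, Σy² = 605
Sxx = Σx² − (Σx)²/n = 773 − 641.285714 = 131.714286
Sxy = Σxy − (Σx)(Σy)/n = 391 − 526.428571 = -135.428571
Syy = Σy² − (Σy)²/n = 605 − 432.142857 = 172.857143
r = Sxy/√(Sxx·Syy) = -135.428571/√(22767.755102) = -135.428571/150.889877 = -0.897533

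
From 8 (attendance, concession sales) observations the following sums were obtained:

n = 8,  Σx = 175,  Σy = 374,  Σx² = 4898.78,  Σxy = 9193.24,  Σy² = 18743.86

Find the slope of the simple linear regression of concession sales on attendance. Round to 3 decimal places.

0.945

Sxx = Σx² − (Σx)²/n = 4898.78 − 3828.125 = 1070.655
Sxy = Σxy − (Σx)(Σy)/n = 9193.24 − 8181.25 = 1011.99
b = Sxy/Sxx = 1011.99/1070.655 = 0.945206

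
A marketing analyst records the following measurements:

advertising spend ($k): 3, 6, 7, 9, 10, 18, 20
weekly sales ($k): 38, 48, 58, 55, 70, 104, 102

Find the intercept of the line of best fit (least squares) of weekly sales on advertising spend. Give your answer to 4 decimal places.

25.6791

n = 7, Σx = 73, Σy = 475, Σxy = 5915, Σx² = 999
Sxx = Σx² − (Σx)²/n = 999 − 761.285714 = 237.714286
Sxy = Σxy − (Σx)(Σy)/n = 5915 − 4953.571429 = 961.428571
b = Sxy/Sxx = 961.428571/237.714286 = 4.044471
a = ȳ − b·x̄ = 67.857143 − 4.044471·10.428571 = 25.679087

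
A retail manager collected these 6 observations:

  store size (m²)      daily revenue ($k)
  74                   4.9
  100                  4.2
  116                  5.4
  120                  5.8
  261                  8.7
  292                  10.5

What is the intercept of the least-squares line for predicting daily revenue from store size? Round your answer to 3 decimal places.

2.388

n = 6, Σx = 963, Σy = 39.5, Σxy = 7441.7, Σx² = 196717
Sxx = Σx² − (Σx)²/n = 196717 − 154561.5 = 42155.5
Sxy = Σxy − (Σx)(Σy)/n = 7441.7 − 6339.75 = 1101.95
b = Sxy/Sxx = 1101.95/42155.5 = 0.026140
a = ȳ − b·x̄ = 6.583333 − 0.026140·160.5 = 2.387843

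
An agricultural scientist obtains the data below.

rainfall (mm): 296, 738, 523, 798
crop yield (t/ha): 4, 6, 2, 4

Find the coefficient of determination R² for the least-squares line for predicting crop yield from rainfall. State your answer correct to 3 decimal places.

0.148

n = 4, Σx = 2355, Σy = 16, Σxy = 9850, Σx² = 1542593, Σy² = 72
Sxx = Σx² − (Σx)²/n = 1542593 − 1386506.25 = 156086.75
Sxy = Σxy − (Σx)(Σy)/n = 9850 − 9420 = 430
Syy = Σy² − (Σy)²/n = 72 − 64 = 8
R² = Sxy²/(Sxx·Syy) = (430)²/(156086.75·8) = 0.148075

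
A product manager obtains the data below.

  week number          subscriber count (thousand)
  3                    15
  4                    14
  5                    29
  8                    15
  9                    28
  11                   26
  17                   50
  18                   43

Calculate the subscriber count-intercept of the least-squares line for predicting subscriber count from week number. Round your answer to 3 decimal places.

8.179

n = 8, Σx = 75, Σy = 220, Σxy = 2528, Σx² = 929
Sxx = Σx² − (Σx)²/n = 929 − 703.125 = 225.875
Sxy = Σxy − (Σx)(Σy)/n = 2528 − 2062.5 = 465.5
b = Sxy/Sxx = 465.5/225.875 = 2.060874
a = ȳ − b·x̄ = 27.5 − 2.060874·9.375 = 8.179303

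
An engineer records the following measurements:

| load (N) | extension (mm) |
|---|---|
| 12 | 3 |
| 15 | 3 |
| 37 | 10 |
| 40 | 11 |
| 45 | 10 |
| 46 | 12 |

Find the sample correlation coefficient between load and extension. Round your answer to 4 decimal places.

0.9772

n = 6, Σx = 195, Σy = 49, Σxy = 1893, Σx² = 7479, Σy² = 483
Sxx = Σx² − (Σx)²/n = 7479 − 6337.5 = 1141.5
Sxy = Σxy − (Σx)(Σy)/n = 1893 − 1592.5 = 300.5
Syy = Σy² − (Σy)²/n = 483 − 400.166667 = 82.833333
r = Sxy/√(Sxx·Syy) = 300.5/√(94554.25) = 300.5/307.496748 = 0.977246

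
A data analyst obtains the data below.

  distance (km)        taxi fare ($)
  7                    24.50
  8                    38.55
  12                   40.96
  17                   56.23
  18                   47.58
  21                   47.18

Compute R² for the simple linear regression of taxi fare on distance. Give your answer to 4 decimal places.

n = 6, Σx = 83, Σy = 255, Σxy = 3774.55, Σx² = 1311, Σy² = 11415.6958
Sxx = Σx² − (Σx)²/n = 1311 − 1148.166667 = 162.833333
Sxy = Σxy − (Σx)(Σy)/n = 3774.55 − 3527.5 = 247.05
Syy = Σy² − (Σy)²/n = 11415.6958 − 10837.5 = 578.1958
R² = Sxy²/(Sxx·Syy) = (247.05)²/(162.833333·578.1958) = 0.648263

0.6483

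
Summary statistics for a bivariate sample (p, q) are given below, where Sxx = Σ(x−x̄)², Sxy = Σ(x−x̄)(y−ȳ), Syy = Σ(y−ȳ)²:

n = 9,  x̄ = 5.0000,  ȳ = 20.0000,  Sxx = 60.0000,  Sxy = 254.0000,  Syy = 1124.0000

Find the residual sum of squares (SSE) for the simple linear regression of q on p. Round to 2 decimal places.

b = Sxy/Sxx = 254/60 = 4.233333
SSE = Syy − b·Sxy = 1124 − 4.233333·254 = 48.733333

48.73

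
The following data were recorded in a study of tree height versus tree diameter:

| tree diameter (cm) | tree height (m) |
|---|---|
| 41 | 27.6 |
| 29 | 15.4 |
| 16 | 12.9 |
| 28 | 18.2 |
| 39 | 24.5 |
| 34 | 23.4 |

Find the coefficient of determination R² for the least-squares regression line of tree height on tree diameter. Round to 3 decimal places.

0.878

n = 6, Σx = 187, Σy = 122, Σxy = 4045.3, Σx² = 6239, Σy² = 2644.38
Sxx = Σx² − (Σx)²/n = 6239 − 5828.166667 = 410.833333
Sxy = Σxy − (Σx)(Σy)/n = 4045.3 − 3802.333333 = 242.966667
Syy = Σy² − (Σy)²/n = 2644.38 − 2480.666667 = 163.713333
R² = Sxy²/(Sxx·Syy) = (242.966667)²/(410.833333·163.713333) = 0.877695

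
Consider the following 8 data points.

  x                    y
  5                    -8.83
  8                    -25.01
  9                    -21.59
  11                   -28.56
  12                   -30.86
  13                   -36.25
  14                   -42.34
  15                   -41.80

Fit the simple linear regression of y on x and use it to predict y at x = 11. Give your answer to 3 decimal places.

n = 8, Σx = 87, Σy = -235.24, Σxy = -2814.03, Σx² = 1025
Sxx = Σx² − (Σx)²/n = 1025 − 946.125 = 78.875
Sxy = Σxy − (Σx)(Σy)/n = -2814.03 − (-2558.235) = -255.795
b = Sxy/Sxx = -255.795/78.875 = -3.243043
a = ȳ − b·x̄ = -29.405 − (-3.243043)·10.875 = 5.863090
ŷ(11) = a + b·11 = 5.863090 + (-3.243043)·11 = -29.810380

-29.810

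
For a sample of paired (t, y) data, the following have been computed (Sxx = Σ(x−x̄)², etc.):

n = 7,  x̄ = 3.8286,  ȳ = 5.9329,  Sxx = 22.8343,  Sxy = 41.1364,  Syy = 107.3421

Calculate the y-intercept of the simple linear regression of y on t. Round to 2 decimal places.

b = Sxy/Sxx = 41.1364/22.8343 = 1.801518
a = ȳ − b·x̄ = 5.9329 − 1.801518·3.8286 = -0.964391

-0.96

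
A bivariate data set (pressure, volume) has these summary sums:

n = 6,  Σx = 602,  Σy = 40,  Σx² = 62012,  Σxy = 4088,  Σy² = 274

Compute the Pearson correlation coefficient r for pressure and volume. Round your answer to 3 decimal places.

Sxx = Σx² − (Σx)²/n = 62012 − 60400.666667 = 1611.333333
Sxy = Σxy − (Σx)(Σy)/n = 4088 − 4013.333333 = 74.666667
Syy = Σy² − (Σy)²/n = 274 − 266.666667 = 7.333333
r = Sxy/√(Sxx·Syy) = 74.666667/√(11816.444444) = 74.666667/108.703470 = 0.686884

0.687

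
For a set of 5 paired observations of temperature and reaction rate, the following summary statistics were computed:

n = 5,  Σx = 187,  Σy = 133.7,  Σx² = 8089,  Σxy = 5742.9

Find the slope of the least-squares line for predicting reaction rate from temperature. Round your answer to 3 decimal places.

Sxx = Σx² − (Σx)²/n = 8089 − 6993.8 = 1095.2
Sxy = Σxy − (Σx)(Σy)/n = 5742.9 − 5000.38 = 742.52
b = Sxy/Sxx = 742.52/1095.2 = 0.677977

0.678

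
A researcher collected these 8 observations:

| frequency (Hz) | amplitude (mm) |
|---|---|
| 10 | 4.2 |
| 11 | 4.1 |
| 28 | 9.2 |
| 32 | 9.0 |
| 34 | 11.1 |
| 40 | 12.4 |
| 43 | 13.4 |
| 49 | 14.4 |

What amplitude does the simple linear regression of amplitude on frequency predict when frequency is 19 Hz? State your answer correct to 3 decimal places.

n = 8, Σx = 247, Σy = 77.8, Σxy = 2787.9, Σx² = 9035
Sxx = Σx² − (Σx)²/n = 9035 − 7626.125 = 1408.875
Sxy = Σxy − (Σx)(Σy)/n = 2787.9 − 2402.075 = 385.825
b = Sxy/Sxx = 385.825/1408.875 = 0.273853
a = ȳ − b·x̄ = 9.725 − 0.273853·30.875 = 1.269781
ŷ(19) = a + b·19 = 1.269781 + 0.273853·19 = 6.472993

6.473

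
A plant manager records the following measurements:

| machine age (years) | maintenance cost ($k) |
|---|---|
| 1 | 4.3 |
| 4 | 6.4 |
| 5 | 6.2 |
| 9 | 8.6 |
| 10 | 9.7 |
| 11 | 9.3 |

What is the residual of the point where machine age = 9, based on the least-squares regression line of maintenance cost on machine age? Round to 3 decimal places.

-0.052

n = 6, Σx = 40, Σy = 44.5, Σxy = 337.6, Σx² = 344
Sxx = Σx² − (Σx)²/n = 344 − 266.666667 = 77.333333
Sxy = Σxy − (Σx)(Σy)/n = 337.6 − 296.666667 = 40.933333
b = Sxy/Sxx = 40.933333/77.333333 = 0.529310
a = ȳ − b·x̄ = 7.416667 − 0.529310·6.666667 = 3.887931
ŷ(9) = 3.887931 + 0.529310·9 = 8.651724
residual = y − ŷ = 8.6 − 8.651724 = -0.051724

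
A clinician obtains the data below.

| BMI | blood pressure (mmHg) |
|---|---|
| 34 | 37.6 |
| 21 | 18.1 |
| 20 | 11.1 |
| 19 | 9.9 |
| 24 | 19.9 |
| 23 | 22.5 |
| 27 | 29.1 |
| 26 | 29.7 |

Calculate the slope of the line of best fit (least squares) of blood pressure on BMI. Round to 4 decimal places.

1.8809

n = 8, Σx = 194, Σy = 177.9, Σxy = 4621.6, Σx² = 4868
Sxx = Σx² − (Σx)²/n = 4868 − 4704.5 = 163.5
Sxy = Σxy − (Σx)(Σy)/n = 4621.6 − 4314.075 = 307.525
b = Sxy/Sxx = 307.525/163.5 = 1.880887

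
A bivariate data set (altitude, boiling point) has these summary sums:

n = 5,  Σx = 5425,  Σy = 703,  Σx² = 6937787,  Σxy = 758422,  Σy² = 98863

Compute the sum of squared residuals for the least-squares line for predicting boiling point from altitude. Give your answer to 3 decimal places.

3.347

Sxx = Σx² − (Σx)²/n = 6937787 − 5886125 = 1051662
Sxy = Σxy − (Σx)(Σy)/n = 758422 − 762755 = -4333
Syy = Σy² − (Σy)²/n = 98863 − 98841.8 = 21.2
b = Sxy/Sxx = -4333/1051662 = -0.004120
SSE = Syy − b·Sxy = 21.2 − (-0.004120)·(-4333) = 3.347411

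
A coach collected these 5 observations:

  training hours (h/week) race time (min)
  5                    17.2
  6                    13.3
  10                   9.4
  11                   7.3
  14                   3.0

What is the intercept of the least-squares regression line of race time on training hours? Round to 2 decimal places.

23.43

n = 5, Σx = 46, Σy = 50.2, Σxy = 382.1, Σx² = 478
Sxx = Σx² − (Σx)²/n = 478 − 423.2 = 54.8
Sxy = Σxy − (Σx)(Σy)/n = 382.1 − 461.84 = -79.74
b = Sxy/Sxx = -79.74/54.8 = -1.455109
a = ȳ − b·x̄ = 10.04 − (-1.455109)·9.2 = 23.427007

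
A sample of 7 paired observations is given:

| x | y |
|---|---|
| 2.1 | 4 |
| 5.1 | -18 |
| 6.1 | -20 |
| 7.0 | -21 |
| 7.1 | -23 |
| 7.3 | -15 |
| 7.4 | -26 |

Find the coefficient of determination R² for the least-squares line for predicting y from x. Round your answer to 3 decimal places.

0.807

n = 7, Σx = 42.1, Σy = -119, Σxy = -817.6, Σx² = 275.09, Σy² = 2611
Sxx = Σx² − (Σx)²/n = 275.09 − 253.201429 = 21.888571
Sxy = Σxy − (Σx)(Σy)/n = -817.6 − (-715.7) = -101.9
Syy = Σy² − (Σy)²/n = 2611 − 2023 = 588
R² = Sxy²/(Sxx·Syy) = (-101.9)²/(21.888571·588) = 0.806777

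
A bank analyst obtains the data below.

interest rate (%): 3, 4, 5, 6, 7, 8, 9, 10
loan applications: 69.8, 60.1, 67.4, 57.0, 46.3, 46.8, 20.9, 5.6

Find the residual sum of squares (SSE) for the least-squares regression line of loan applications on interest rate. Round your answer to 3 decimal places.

n = 8, Σx = 52, Σy = 373.9, Σxy = 2071.4, Σx² = 380, Σy² = 21077.91
Sxx = Σx² − (Σx)²/n = 380 − 338 = 42
Sxy = Σxy − (Σx)(Σy)/n = 2071.4 − 2430.35 = -358.95
Syy = Σy² − (Σy)²/n = 21077.91 − 17475.15125 = 3602.75875
b = Sxy/Sxx = -358.95/42 = -8.546429
SSE = Syy − b·Sxy = 3602.75875 − (-8.546429)·(-358.95) = 535.018214

535.018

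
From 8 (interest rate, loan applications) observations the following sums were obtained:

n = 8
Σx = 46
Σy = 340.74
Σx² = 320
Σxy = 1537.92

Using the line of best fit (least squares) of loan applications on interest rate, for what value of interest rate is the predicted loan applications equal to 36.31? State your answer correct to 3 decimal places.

Sxx = Σx² − (Σx)²/n = 320 − 264.5 = 55.5
Sxy = Σxy − (Σx)(Σy)/n = 1537.92 − 1959.255 = -421.335
b = Sxy/Sxx = -421.335/55.5 = -7.591622
a = ȳ − b·x̄ = 42.5925 − (-7.591622)·5.75 = 86.244324
Set a + b·x = 36.31: x = (36.31 − 86.244324) / (-7.591622) = 6.577557

6.578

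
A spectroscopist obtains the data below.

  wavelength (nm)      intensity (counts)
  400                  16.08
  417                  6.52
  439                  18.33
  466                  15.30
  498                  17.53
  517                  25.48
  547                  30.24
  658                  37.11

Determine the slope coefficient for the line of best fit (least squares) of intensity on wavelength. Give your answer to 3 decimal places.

0.105

n = 8, Σx = 3942, Σy = 166.59, Σxy = 87190.27, Σx² = 1991232
Sxx = Σx² − (Σx)²/n = 1991232 − 1942420.5 = 48811.5
Sxy = Σxy − (Σx)(Σy)/n = 87190.27 − 82087.2225 = 5103.0475
b = Sxy/Sxx = 5103.0475/48811.5 = 0.104546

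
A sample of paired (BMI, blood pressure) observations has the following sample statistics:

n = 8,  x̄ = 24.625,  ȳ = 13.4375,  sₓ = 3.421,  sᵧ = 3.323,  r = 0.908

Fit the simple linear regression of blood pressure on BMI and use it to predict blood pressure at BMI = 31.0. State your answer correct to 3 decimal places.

19.060

b = r · sᵧ/sₓ = 0.908 · 3.323/3.421 = 0.881989
a = ȳ − b·x̄ = 13.4375 − 0.881989·24.625 = -8.281476
ŷ(31.0) = a + b·31.0 = -8.281476 + 0.881989·31 = 19.060179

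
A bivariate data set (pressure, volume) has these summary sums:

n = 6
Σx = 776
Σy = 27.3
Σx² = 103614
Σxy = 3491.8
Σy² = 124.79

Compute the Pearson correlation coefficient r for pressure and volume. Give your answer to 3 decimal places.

-0.902

Sxx = Σx² − (Σx)²/n = 103614 − 100362.666667 = 3251.333333
Sxy = Σxy − (Σx)(Σy)/n = 3491.8 − 3530.8 = -39
Syy = Σy² − (Σy)²/n = 124.79 − 124.215 = 0.575
r = Sxy/√(Sxx·Syy) = -39/√(1869.516667) = -39/43.237908 = -0.901986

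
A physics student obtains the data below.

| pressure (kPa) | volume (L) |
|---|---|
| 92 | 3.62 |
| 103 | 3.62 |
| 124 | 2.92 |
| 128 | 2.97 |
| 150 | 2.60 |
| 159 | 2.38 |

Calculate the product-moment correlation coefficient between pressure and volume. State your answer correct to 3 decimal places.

n = 6, Σx = 756, Σy = 18.11, Σxy = 2216.56, Σx² = 98614, Σy² = 55.9805
Sxx = Σx² − (Σx)²/n = 98614 − 95256 = 3358
Sxy = Σxy − (Σx)(Σy)/n = 2216.56 − 2281.86 = -65.3
Syy = Σy² − (Σy)²/n = 55.9805 − 54.662017 = 1.318483
r = Sxy/√(Sxx·Syy) = -65.3/√(4427.467033) = -65.3/66.539214 = -0.981376

-0.981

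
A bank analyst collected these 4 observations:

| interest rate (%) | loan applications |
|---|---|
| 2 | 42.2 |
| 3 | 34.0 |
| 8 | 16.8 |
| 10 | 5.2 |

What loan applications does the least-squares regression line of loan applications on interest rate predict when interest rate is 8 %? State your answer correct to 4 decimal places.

n = 4, Σx = 23, Σy = 98.2, Σxy = 372.8, Σx² = 177
Sxx = Σx² − (Σx)²/n = 177 − 132.25 = 44.75
Sxy = Σxy − (Σx)(Σy)/n = 372.8 − 564.65 = -191.85
b = Sxy/Sxx = -191.85/44.75 = -4.287151
a = ȳ − b·x̄ = 24.55 − (-4.287151)·5.75 = 49.201117
ŷ(8) = a + b·8 = 49.201117 + (-4.287151)·8 = 14.903911

14.9039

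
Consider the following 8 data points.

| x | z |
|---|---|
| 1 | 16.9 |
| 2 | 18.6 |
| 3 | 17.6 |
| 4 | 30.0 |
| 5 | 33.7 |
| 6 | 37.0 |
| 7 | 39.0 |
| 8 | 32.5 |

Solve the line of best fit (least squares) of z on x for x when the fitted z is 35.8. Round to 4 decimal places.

n = 8, Σx = 36, Σy = 225.3, Σxy = 1150.4, Σx² = 204
Sxx = Σx² − (Σx)²/n = 204 − 162 = 42
Sxy = Σxy − (Σx)(Σy)/n = 1150.4 − 1013.85 = 136.55
b = Sxy/Sxx = 136.55/42 = 3.251190
a = ȳ − b·x̄ = 28.1625 − 3.251190·4.5 = 13.532143
Set a + b·x = 35.8: x = (35.8 − 13.532143) / 3.251190 = 6.849140

6.8491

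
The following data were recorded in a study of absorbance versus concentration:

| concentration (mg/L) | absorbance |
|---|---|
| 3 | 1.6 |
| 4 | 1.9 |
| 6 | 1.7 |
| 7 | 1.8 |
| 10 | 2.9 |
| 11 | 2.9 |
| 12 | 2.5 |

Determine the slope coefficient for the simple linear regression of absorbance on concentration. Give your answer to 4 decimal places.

0.1391

n = 7, Σx = 53, Σy = 15.3, Σxy = 126.1, Σx² = 475
Sxx = Σx² − (Σx)²/n = 475 − 401.285714 = 73.714286
Sxy = Σxy − (Σx)(Σy)/n = 126.1 − 115.842857 = 10.257143
b = Sxy/Sxx = 10.257143/73.714286 = 0.139147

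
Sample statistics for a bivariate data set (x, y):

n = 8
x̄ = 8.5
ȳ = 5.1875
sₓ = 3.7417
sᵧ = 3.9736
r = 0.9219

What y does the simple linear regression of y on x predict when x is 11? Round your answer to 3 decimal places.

7.635

b = r · sᵧ/sₓ = 0.9219 · 3.9736/3.7417 = 0.979037
a = ȳ − b·x̄ = 5.1875 − 0.979037·8.5 = -3.134312
ŷ(11) = a + b·11 = -3.134312 + 0.979037·11 = 7.635092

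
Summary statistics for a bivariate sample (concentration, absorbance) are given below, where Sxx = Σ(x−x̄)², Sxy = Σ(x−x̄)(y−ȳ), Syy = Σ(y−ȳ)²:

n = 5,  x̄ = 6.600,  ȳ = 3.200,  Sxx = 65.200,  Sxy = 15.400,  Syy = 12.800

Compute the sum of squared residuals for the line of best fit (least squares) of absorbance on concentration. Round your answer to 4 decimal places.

9.1626

b = Sxy/Sxx = 15.4/65.2 = 0.236196
SSE = Syy − b·Sxy = 12.8 − 0.236196·15.4 = 9.162577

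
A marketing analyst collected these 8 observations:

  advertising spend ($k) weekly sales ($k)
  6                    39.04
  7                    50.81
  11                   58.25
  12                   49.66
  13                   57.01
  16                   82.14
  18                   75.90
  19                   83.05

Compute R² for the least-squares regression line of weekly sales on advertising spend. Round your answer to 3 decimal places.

0.844

n = 8, Σx = 102, Σy = 495.86, Σxy = 6826.1, Σx² = 1460, Σy² = 32620.188
Sxx = Σx² − (Σx)²/n = 1460 − 1300.5 = 159.5
Sxy = Σxy − (Σx)(Σy)/n = 6826.1 − 6322.215 = 503.885
Syy = Σy² − (Σy)²/n = 32620.188 − 30734.64245 = 1885.54555
R² = Sxy²/(Sxx·Syy) = (503.885)²/(159.5·1885.54555) = 0.844238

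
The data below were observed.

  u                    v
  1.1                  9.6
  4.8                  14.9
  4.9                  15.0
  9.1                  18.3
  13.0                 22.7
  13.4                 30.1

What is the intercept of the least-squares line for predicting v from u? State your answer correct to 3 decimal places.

n = 6, Σx = 46.3, Σy = 110.6, Σxy = 1020.55, Σx² = 479.63
Sxx = Σx² − (Σx)²/n = 479.63 − 357.281667 = 122.348333
Sxy = Σxy − (Σx)(Σy)/n = 1020.55 − 853.463333 = 167.086667
b = Sxy/Sxx = 167.086667/122.348333 = 1.365664
a = ȳ − b·x̄ = 18.433333 − 1.365664·7.716667 = 7.894962

7.895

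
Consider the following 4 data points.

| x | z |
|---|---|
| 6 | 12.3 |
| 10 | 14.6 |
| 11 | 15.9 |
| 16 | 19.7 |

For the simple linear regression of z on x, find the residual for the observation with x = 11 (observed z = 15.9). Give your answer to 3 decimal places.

n = 4, Σx = 43, Σy = 62.5, Σxy = 709.9, Σx² = 513
Sxx = Σx² − (Σx)²/n = 513 − 462.25 = 50.75
Sxy = Σxy − (Σx)(Σy)/n = 709.9 − 671.875 = 38.025
b = Sxy/Sxx = 38.025/50.75 = 0.749261
a = ȳ − b·x̄ = 15.625 − 0.749261·10.75 = 7.570443
ŷ(11) = 7.570443 + 0.749261·11 = 15.812315
residual = y − ŷ = 15.9 − 15.812315 = 0.087685

0.088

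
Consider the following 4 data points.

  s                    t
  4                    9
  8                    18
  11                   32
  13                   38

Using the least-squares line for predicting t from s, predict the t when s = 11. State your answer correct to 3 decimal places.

n = 4, Σx = 36, Σy = 97, Σxy = 1026, Σx² = 370
Sxx = Σx² − (Σx)²/n = 370 − 324 = 46
Sxy = Σxy − (Σx)(Σy)/n = 1026 − 873 = 153
b = Sxy/Sxx = 153/46 = 3.326087
a = ȳ − b·x̄ = 24.25 − 3.326087·9 = -5.684783
ŷ(11) = a + b·11 = -5.684783 + 3.326087·11 = 30.902174

30.902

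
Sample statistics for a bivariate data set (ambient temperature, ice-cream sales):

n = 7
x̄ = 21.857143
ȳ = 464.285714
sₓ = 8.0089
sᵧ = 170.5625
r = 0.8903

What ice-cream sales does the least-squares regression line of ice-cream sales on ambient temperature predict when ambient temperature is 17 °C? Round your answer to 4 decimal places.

372.1924

b = r · sᵧ/sₓ = 0.8903 · 170.5625/8.0089 = 18.960381
a = ȳ − b·x̄ = 464.285714 − 18.960381·21.857143 = 49.865960
ŷ(17) = a + b·17 = 49.865960 + 18.960381·17 = 372.192433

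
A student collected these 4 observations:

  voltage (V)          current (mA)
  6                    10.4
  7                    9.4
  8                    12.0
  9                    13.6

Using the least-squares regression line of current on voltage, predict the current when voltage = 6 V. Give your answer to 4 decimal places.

n = 4, Σx = 30, Σy = 45.4, Σxy = 346.6, Σx² = 230
Sxx = Σx² − (Σx)²/n = 230 − 225 = 5
Sxy = Σxy − (Σx)(Σy)/n = 346.6 − 340.5 = 6.1
b = Sxy/Sxx = 6.1/5 = 1.22
a = ȳ − b·x̄ = 11.35 − 1.22·7.5 = 2.2
ŷ(6) = a + b·6 = 2.2 + 1.22·6 = 9.52

9.5200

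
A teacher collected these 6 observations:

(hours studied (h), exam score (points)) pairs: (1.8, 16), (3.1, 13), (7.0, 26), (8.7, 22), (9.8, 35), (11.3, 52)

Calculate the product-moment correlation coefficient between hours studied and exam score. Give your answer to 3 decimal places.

n = 6, Σx = 41.7, Σy = 164, Σxy = 1373.1, Σx² = 361.27, Σy² = 5514
Sxx = Σx² − (Σx)²/n = 361.27 − 289.815 = 71.455
Sxy = Σxy − (Σx)(Σy)/n = 1373.1 − 1139.8 = 233.3
Syy = Σy² − (Σy)²/n = 5514 − 4482.666667 = 1031.333333
r = Sxy/√(Sxx·Syy) = 233.3/√(73693.923333) = 233.3/271.466247 = 0.859407

0.859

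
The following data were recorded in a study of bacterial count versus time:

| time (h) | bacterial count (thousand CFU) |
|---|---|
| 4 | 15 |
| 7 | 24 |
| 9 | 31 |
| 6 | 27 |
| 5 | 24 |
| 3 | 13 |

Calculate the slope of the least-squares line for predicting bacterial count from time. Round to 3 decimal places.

2.943

n = 6, Σx = 34, Σy = 134, Σxy = 828, Σx² = 216
Sxx = Σx² − (Σx)²/n = 216 − 192.666667 = 23.333333
Sxy = Σxy − (Σx)(Σy)/n = 828 − 759.333333 = 68.666667
b = Sxy/Sxx = 68.666667/23.333333 = 2.942857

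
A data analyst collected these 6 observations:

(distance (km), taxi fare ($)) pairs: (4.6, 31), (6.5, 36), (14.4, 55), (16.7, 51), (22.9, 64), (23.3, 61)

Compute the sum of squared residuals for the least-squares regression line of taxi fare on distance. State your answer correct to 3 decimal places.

n = 6, Σx = 88.4, Σy = 298, Σxy = 4907.2, Σx² = 1616.96, Σy² = 15700
Sxx = Σx² − (Σx)²/n = 1616.96 − 1302.426667 = 314.533333
Sxy = Σxy − (Σx)(Σy)/n = 4907.2 − 4390.533333 = 516.666667
Syy = Σy² − (Σy)²/n = 15700 − 14800.666667 = 899.333333
b = Sxy/Sxx = 516.666667/314.533333 = 1.642645
SSE = Syy − b·Sxy = 899.333333 − 1.642645·516.666667 = 50.633319

50.633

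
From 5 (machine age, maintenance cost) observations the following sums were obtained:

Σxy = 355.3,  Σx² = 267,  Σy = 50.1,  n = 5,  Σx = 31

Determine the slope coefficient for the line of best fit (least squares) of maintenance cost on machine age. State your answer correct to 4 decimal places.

Sxx = Σx² − (Σx)²/n = 267 − 192.2 = 74.8
Sxy = Σxy − (Σx)(Σy)/n = 355.3 − 310.62 = 44.68
b = Sxy/Sxx = 44.68/74.8 = 0.597326

0.5973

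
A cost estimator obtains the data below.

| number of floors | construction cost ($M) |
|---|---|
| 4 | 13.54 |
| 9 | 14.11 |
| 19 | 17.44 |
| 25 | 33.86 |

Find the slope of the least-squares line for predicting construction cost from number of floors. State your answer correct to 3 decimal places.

n = 4, Σx = 57, Σy = 78.95, Σxy = 1359.01, Σx² = 1083
Sxx = Σx² − (Σx)²/n = 1083 − 812.25 = 270.75
Sxy = Σxy − (Σx)(Σy)/n = 1359.01 − 1125.0375 = 233.9725
b = Sxy/Sxx = 233.9725/270.75 = 0.864164

0.864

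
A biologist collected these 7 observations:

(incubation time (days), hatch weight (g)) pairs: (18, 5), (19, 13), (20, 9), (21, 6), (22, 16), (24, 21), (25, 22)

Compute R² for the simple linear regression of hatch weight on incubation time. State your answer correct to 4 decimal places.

0.7379

n = 7, Σx = 149, Σy = 92, Σxy = 2049, Σx² = 3211, Σy² = 1492
Sxx = Σx² − (Σx)²/n = 3211 − 3171.571429 = 39.428571
Sxy = Σxy − (Σx)(Σy)/n = 2049 − 1958.285714 = 90.714286
Syy = Σy² − (Σy)²/n = 1492 − 1209.142857 = 282.857143
R² = Sxy²/(Sxx·Syy) = (90.714286)²/(39.428571·282.857143) = 0.737859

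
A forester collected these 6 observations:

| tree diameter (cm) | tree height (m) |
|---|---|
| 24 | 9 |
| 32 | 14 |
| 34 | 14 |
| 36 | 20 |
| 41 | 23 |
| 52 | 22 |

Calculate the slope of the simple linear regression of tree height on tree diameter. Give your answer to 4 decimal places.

0.5051

n = 6, Σx = 219, Σy = 102, Σxy = 3947, Σx² = 8437
Sxx = Σx² − (Σx)²/n = 8437 − 7993.5 = 443.5
Sxy = Σxy − (Σx)(Σy)/n = 3947 − 3723 = 224
b = Sxy/Sxx = 224/443.5 = 0.505073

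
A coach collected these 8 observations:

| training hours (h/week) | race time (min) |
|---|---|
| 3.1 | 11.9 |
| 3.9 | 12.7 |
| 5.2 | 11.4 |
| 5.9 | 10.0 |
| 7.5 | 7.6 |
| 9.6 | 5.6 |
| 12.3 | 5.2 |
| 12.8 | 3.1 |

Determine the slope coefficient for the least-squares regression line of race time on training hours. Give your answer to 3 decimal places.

n = 8, Σx = 60.3, Σy = 67.5, Σxy = 419.1, Σx² = 550.21
Sxx = Σx² − (Σx)²/n = 550.21 − 454.51125 = 95.69875
Sxy = Σxy − (Σx)(Σy)/n = 419.1 − 508.78125 = -89.68125
b = Sxy/Sxx = -89.68125/95.69875 = -0.937120

-0.937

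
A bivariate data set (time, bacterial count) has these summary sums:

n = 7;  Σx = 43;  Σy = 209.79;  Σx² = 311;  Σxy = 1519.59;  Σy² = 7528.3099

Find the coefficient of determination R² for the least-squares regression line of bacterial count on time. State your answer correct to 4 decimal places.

0.9168

Sxx = Σx² − (Σx)²/n = 311 − 264.142857 = 46.857143
Sxy = Σxy − (Σx)(Σy)/n = 1519.59 − 1288.71 = 230.88
Syy = Σy² − (Σy)²/n = 7528.3099 − 6287.4063 = 1240.9036
R² = Sxy²/(Sxx·Syy) = (230.88)²/(46.857143·1240.9036) = 0.916767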